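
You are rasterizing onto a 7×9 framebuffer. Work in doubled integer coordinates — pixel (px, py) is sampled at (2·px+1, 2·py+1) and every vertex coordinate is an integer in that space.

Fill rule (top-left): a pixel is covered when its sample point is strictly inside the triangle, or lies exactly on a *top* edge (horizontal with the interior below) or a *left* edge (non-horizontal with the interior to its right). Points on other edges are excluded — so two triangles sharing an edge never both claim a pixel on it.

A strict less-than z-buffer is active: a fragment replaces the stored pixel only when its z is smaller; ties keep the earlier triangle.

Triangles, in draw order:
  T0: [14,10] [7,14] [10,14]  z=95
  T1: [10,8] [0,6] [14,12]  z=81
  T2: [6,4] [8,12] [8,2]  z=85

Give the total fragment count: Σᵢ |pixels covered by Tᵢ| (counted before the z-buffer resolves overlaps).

T0:
  2·area = 12  (B↔C swapped to make it positive)
  edge (14, 10)→(10, 14): d=(-4,4) right/bottom  bias=-1
  edge (10, 14)→(7, 14): d=(-3,0) right/bottom  bias=-1
  edge (7, 14)→(14, 10): d=(7,-4) top-left  bias=+0
    (6,5)@(13, 11): e=[0,9,3] → ·  [on edge]
    (4,6)@(9, 13): e=[8,3,1] → #
    (5,6)@(11, 13): e=[0,3,9] → ·  [on edge]
    (4,7)@(9, 15): e=[0,-3,15] → ·  [on edge]
    (3,8)@(7, 17): e=[0,-9,21] → ·  [on edge]
  covered (1 px):
    · · · · · · ·
    · · · · · · ·
    · · · · · · ·
    · · · · · · ·
    · · · · · · ·
    · · · · · · ·
    · · · · # · ·
    · · · · · · ·
    · · · · · · ·
T1:
  2·area = 32  (B↔C swapped to make it positive)
  edge (10, 8)→(14, 12): d=(4,4) right/bottom  bias=-1
  edge (14, 12)→(0, 6): d=(-14,-6) top-left  bias=+0
  edge (0, 6)→(10, 8): d=(10,2) right/bottom  bias=-1
    (1,0)@(3, 1): e=[0,88,-56] → ·  [on edge]
    (2,1)@(5, 3): e=[0,72,-40] → ·  [on edge]
    (3,2)@(7, 5): e=[0,56,-24] → ·  [on edge]
    (1,3)@(3, 7): e=[24,4,4] → #
    (2,3)@(5, 7): e=[16,16,0] → ·  [on edge]
    (4,3)@(9, 7): e=[0,40,-8] → ·  [on edge]
    (1,4)@(3, 9): e=[32,-24,24] → ·
    (3,4)@(7, 9): e=[16,0,16] → #  [on edge]
    (4,4)@(9, 9): e=[8,12,12] → #
    (5,4)@(11, 9): e=[0,24,8] → ·  [on edge]
    (3,5)@(7, 11): e=[24,-28,36] → ·
    (4,5)@(9, 11): e=[16,-16,32] → ·
    (6,5)@(13, 11): e=[0,8,24] → ·  [on edge]
  covered (3 px):
    · · · · · · ·
    · · · · · · ·
    · · · · · · ·
    · # · · · · ·
    · · · # # · ·
    · · · · · · ·
    · · · · · · ·
    · · · · · · ·
    · · · · · · ·
T2:
  2·area = 20  (B↔C swapped to make it positive)
  edge (6, 4)→(8, 2): d=(2,-2) top-left  bias=+0
  edge (8, 2)→(8, 12): d=(0,10) right/bottom  bias=-1
  edge (8, 12)→(6, 4): d=(-2,-8) top-left  bias=+0
    (4,0)@(9, 1): e=[0,-10,30] → ·  [on edge]
    (3,1)@(7, 3): e=[0,10,10] → #  [on edge]
    (4,1)@(9, 3): e=[4,-10,26] → ·
    (2,2)@(5, 5): e=[0,30,-10] → ·  [on edge]
    (3,2)@(7, 5): e=[4,10,6] → #
    (4,2)@(9, 5): e=[8,-10,22] → ·
    (1,3)@(3, 7): e=[0,50,-30] → ·  [on edge]
    (3,3)@(7, 7): e=[8,10,2] → #
    (4,3)@(9, 7): e=[12,-10,18] → ·
    (0,4)@(1, 9): e=[0,70,-50] → ·  [on edge]
    (3,4)@(7, 9): e=[12,10,-2] → ·
  covered (3 px):
    · · · · · · ·
    · · · # · · ·
    · · · # · · ·
    · · · # · · ·
    · · · · · · ·
    · · · · · · ·
    · · · · · · ·
    · · · · · · ·
    · · · · · · ·

Answer: 7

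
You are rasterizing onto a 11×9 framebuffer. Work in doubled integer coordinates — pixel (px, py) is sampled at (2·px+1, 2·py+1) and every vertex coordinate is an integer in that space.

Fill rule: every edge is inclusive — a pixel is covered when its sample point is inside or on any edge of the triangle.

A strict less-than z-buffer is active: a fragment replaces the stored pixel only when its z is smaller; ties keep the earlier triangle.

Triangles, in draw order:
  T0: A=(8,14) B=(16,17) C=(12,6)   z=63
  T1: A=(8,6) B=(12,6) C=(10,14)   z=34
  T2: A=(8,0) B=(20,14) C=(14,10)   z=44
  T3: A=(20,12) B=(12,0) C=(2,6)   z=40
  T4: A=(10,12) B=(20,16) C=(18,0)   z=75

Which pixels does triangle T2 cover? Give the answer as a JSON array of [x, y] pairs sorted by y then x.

T0:
  2·area = 76  (B↔C swapped to make it positive)
  edge (8, 14)→(12, 6): d=(4,-8) inclusive
  edge (12, 6)→(16, 17): d=(4,11) inclusive
  edge (16, 17)→(8, 14): d=(-8,-3) inclusive
    (5,4)@(11, 9): e=[4,23,49] → X
    (6,4)@(13, 9): e=[20,1,55] → X
    (7,4)@(15, 9): e=[36,-21,61] → .
    (5,5)@(11, 11): e=[12,31,33] → X
    (7,5)@(15, 11): e=[44,-13,45] → .
    (4,6)@(9, 13): e=[4,61,11] → X
    (7,6)@(15, 13): e=[52,-5,29] → .
    (4,7)@(9, 15): e=[12,69,-5] → .
    (5,7)@(11, 15): e=[28,47,1] → X
    (7,7)@(15, 15): e=[60,3,13] → X
    (8,7)@(17, 15): e=[76,-19,19] → .
    (5,8)@(11, 17): e=[36,55,-15] → .
  covered (10 px):
    . . . . . . . . . . .
    . . . . . . . . . . .
    . . . . . . . . . . .
    . . . . . . . . . . .
    . . . . . X X . . . .
    . . . . . X X . . . .
    . . . . X X X . . . .
    . . . . . X X X . . .
    . . . . . . . . . . .
T1:
  2·area = 32
  edge (8, 6)→(12, 6): d=(4,0) inclusive
  edge (12, 6)→(10, 14): d=(-2,8) inclusive
  edge (10, 14)→(8, 6): d=(-2,-8) inclusive
    (4,3)@(9, 7): e=[4,22,6] → X
    (5,3)@(11, 7): e=[4,6,22] → X
    (6,3)@(13, 7): e=[4,-10,38] → .
    (4,4)@(9, 9): e=[12,18,2] → X
    (6,4)@(13, 9): e=[12,-14,34] → .
    (4,5)@(9, 11): e=[20,14,-2] → .
    (5,5)@(11, 11): e=[20,-2,14] → .
  covered (4 px):
    . . . . . . . . . . .
    . . . . . . . . . . .
    . . . . . . . . . . .
    . . . . X X . . . . .
    . . . . X X . . . . .
    . . . . . . . . . . .
    . . . . . . . . . . .
    . . . . . . . . . . .
    . . . . . . . . . . .
T2:
  2·area = 36
  edge (8, 0)→(20, 14): d=(12,14) inclusive
  edge (20, 14)→(14, 10): d=(-6,-4) inclusive
  edge (14, 10)→(8, 0): d=(-6,-10) inclusive
    (5,2)@(11, 5): e=[18,18,0] → X  [on edge]
    (6,2)@(13, 5): e=[-10,26,20] → .
    (5,3)@(11, 7): e=[42,6,-12] → .
    (6,3)@(13, 7): e=[14,14,8] → X
    (7,3)@(15, 7): e=[-14,22,28] → .
    (6,4)@(13, 9): e=[38,2,-4] → .
    (7,4)@(15, 9): e=[10,10,16] → X
    (8,4)@(17, 9): e=[-18,18,36] → .
    (7,5)@(15, 11): e=[34,-2,4] → .
    (8,5)@(17, 11): e=[6,6,24] → X
    (9,5)@(19, 11): e=[-22,14,44] → .
    (8,6)@(17, 13): e=[30,-6,12] → .
    (8,7)@(17, 15): e=[54,-18,0] → .  [on edge]
  covered (5 px):
    . . . . . . . . . . .
    . . . . . . . . . . .
    . . . . . X . . . . .
    . . . . . . X . . . .
    . . . . . . . X . . .
    . . . . . . . . X . .
    . . . . . . . . . X .
    . . . . . . . . . . .
    . . . . . . . . . . .
T3:
  2·area = 168  (B↔C swapped to make it positive)
  edge (20, 12)→(2, 6): d=(-18,-6) inclusive
  edge (2, 6)→(12, 0): d=(10,-6) inclusive
  edge (12, 0)→(20, 12): d=(8,12) inclusive
    (5,0)@(11, 1): e=[144,4,20] → X
    (6,0)@(13, 1): e=[156,16,-4] → .
    (3,1)@(7, 3): e=[84,0,84] → X  [on edge]
    (4,1)@(9, 3): e=[96,12,60] → X
    (6,1)@(13, 3): e=[120,36,12] → X
    (7,1)@(15, 3): e=[132,48,-12] → .
    (2,2)@(5, 5): e=[36,8,124] → X
    (7,2)@(15, 5): e=[96,68,4] → X
    (8,2)@(17, 5): e=[108,80,-20] → .
    (2,3)@(5, 7): e=[0,28,140] → X  [on edge]
    (8,3)@(17, 7): e=[72,100,-4] → .
    (2,4)@(5, 9): e=[-36,48,156] → .
    (5,4)@(11, 9): e=[0,84,84] → X  [on edge]
    (8,5)@(17, 11): e=[0,140,28] → X  [on edge]
  covered (23 px):
    . . . . . X . . . . .
    . . . X X X X . . . .
    . . X X X X X X . . .
    . . X X X X X X . . .
    . . . . . X X X X . .
    . . . . . . . . X X .
    . . . . . . . . . . .
    . . . . . . . . . . .
    . . . . . . . . . . .
T4:
  2·area = 152  (B↔C swapped to make it positive)
  edge (10, 12)→(18, 0): d=(8,-12) inclusive
  edge (18, 0)→(20, 16): d=(2,16) inclusive
  edge (20, 16)→(10, 12): d=(-10,-4) inclusive
    (8,1)@(17, 3): e=[12,22,118] → X
    (9,1)@(19, 3): e=[36,-10,126] → .
    (7,2)@(15, 5): e=[4,58,90] → X
    (9,2)@(19, 5): e=[52,-6,106] → .
    (7,3)@(15, 7): e=[20,62,70] → X
    (9,3)@(19, 7): e=[68,-2,86] → .
    (6,4)@(13, 9): e=[12,98,42] → X
    (9,4)@(19, 9): e=[84,2,66] → X
    (10,4)@(21, 9): e=[108,-30,74] → .
    (5,5)@(11, 11): e=[4,134,14] → X
    (10,5)@(21, 11): e=[124,-26,54] → .
    (5,6)@(11, 13): e=[20,138,-6] → .
  covered (19 px):
    . . . . . . . . . . .
    . . . . . . . . X . .
    . . . . . . . X X . .
    . . . . . . . X X . .
    . . . . . . X X X X .
    . . . . . X X X X X .
    . . . . . . X X X X .
    . . . . . . . . . X .
    . . . . . . . . . . .

Answer: [[5,2],[6,3],[7,4],[8,5],[9,6]]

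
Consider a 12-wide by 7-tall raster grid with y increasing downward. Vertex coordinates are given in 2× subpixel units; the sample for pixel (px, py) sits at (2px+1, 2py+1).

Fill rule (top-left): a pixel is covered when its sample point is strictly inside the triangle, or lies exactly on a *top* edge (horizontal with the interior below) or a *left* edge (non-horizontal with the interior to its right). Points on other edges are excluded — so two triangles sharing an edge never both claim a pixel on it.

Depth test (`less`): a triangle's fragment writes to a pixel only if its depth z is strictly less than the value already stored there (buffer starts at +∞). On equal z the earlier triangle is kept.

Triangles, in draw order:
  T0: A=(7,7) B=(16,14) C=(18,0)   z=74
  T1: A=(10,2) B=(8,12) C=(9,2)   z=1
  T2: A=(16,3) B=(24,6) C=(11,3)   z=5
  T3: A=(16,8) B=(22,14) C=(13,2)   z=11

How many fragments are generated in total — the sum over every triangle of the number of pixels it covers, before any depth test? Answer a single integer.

T0:
  2·area = 140  (B↔C swapped to make it positive)
  edge (7, 7)→(18, 0): d=(11,-7) top-left  bias=+0
  edge (18, 0)→(16, 14): d=(-2,14) right/bottom  bias=-1
  edge (16, 14)→(7, 7): d=(-9,-7) top-left  bias=+0
    (8,0)@(17, 1): e=[4,12,124] → █
    (9,0)@(19, 1): e=[18,-16,138] → ·
    (7,1)@(15, 3): e=[12,36,92] → █
    (9,1)@(19, 3): e=[40,-20,120] → ·
    (5,2)@(11, 5): e=[6,88,46] → █
    (6,2)@(13, 5): e=[20,60,60] → █
    (9,2)@(19, 5): e=[62,-24,102] → ·
    (3,3)@(7, 7): e=[0,140,0] → █  [on edge]
    (4,3)@(9, 7): e=[14,112,14] → █
    (8,3)@(17, 7): e=[70,0,70] → ·  [on edge]
    (3,4)@(7, 9): e=[22,136,-18] → ·
    (4,4)@(9, 9): e=[36,108,-4] → ·
  covered (18 px):
    · · · · · · · · █ · · ·
    · · · · · · · █ █ · · ·
    · · · · · █ █ █ █ · · ·
    · · · █ █ █ █ █ · · · ·
    · · · · · █ █ █ · · · ·
    · · · · · · █ █ · · · ·
    · · · · · · · █ · · · ·
T1:
  2·area = 10
  edge (10, 2)→(8, 12): d=(-2,10) right/bottom  bias=-1
  edge (8, 12)→(9, 2): d=(1,-10) top-left  bias=+0
  edge (9, 2)→(10, 2): d=(1,0) top-left  bias=+0
    (4,1)@(9, 3): e=[8,1,1] → █
    (5,1)@(11, 3): e=[-12,21,1] → ·
    (4,2)@(9, 5): e=[4,3,3] → █
    (5,2)@(11, 5): e=[-16,23,3] → ·
    (4,3)@(9, 7): e=[0,5,5] → ·  [on edge]
  covered (2 px):
    · · · · · · · · · · · ·
    · · · · █ · · · · · · ·
    · · · · █ · · · · · · ·
    · · · · · · · · · · · ·
    · · · · · · · · · · · ·
    · · · · · · · · · · · ·
    · · · · · · · · · · · ·
T2:
  2·area = 15
  edge (16, 3)→(24, 6): d=(8,3) right/bottom  bias=-1
  edge (24, 6)→(11, 3): d=(-13,-3) top-left  bias=+0
  edge (11, 3)→(16, 3): d=(5,0) top-left  bias=+0
    (0,1)@(1, 3): e=[45,-30,0] → ·  [on edge]
    (1,1)@(3, 3): e=[39,-24,0] → ·  [on edge]
    (2,1)@(5, 3): e=[33,-18,0] → ·  [on edge]
    (3,1)@(7, 3): e=[27,-12,0] → ·  [on edge]
    (4,1)@(9, 3): e=[21,-6,0] → ·  [on edge]
    (5,1)@(11, 3): e=[15,0,0] → █  [on edge]
    (6,1)@(13, 3): e=[9,6,0] → █  [on edge]
    (7,1)@(15, 3): e=[3,12,0] → █  [on edge]
    (8,1)@(17, 3): e=[-3,18,0] → ·  [on edge]
    (9,1)@(19, 3): e=[-9,24,0] → ·  [on edge]
    (10,1)@(21, 3): e=[-15,30,0] → ·  [on edge]
    (11,1)@(23, 3): e=[-21,36,0] → ·  [on edge]
  covered (4 px):
    · · · · · · · · · · · ·
    · · · · · █ █ █ · · · ·
    · · · · · · · · · · █ ·
    · · · · · · · · · · · ·
    · · · · · · · · · · · ·
    · · · · · · · · · · · ·
    · · · · · · · · · · · ·
T3:
  2·area = 18  (B↔C swapped to make it positive)
  edge (16, 8)→(13, 2): d=(-3,-6) top-left  bias=+0
  edge (13, 2)→(22, 14): d=(9,12) right/bottom  bias=-1
  edge (22, 14)→(16, 8): d=(-6,-6) top-left  bias=+0
    (4,0)@(9, 1): e=[-21,39,0] → ·  [on edge]
    (5,1)@(11, 3): e=[-15,33,0] → ·  [on edge]
    (6,2)@(13, 5): e=[-9,27,0] → ·  [on edge]
    (7,2)@(15, 5): e=[3,3,12] → █
    (8,2)@(17, 5): e=[15,-21,24] → ·
    (7,3)@(15, 7): e=[-3,21,0] → ·  [on edge]
    (8,4)@(17, 9): e=[3,15,0] → █  [on edge]
    (9,4)@(19, 9): e=[15,-9,12] → ·
    (8,5)@(17, 11): e=[-3,33,-12] → ·
    (9,5)@(19, 11): e=[9,9,0] → █  [on edge]
    (10,5)@(21, 11): e=[21,-15,12] → ·
    (9,6)@(19, 13): e=[3,27,-12] → ·
    (10,6)@(21, 13): e=[15,3,0] → █  [on edge]
  covered (4 px):
    · · · · · · · · · · · ·
    · · · · · · · · · · · ·
    · · · · · · · █ · · · ·
    · · · · · · · · · · · ·
    · · · · · · · · █ · · ·
    · · · · · · · · · █ · ·
    · · · · · · · · · · █ ·

Result: 28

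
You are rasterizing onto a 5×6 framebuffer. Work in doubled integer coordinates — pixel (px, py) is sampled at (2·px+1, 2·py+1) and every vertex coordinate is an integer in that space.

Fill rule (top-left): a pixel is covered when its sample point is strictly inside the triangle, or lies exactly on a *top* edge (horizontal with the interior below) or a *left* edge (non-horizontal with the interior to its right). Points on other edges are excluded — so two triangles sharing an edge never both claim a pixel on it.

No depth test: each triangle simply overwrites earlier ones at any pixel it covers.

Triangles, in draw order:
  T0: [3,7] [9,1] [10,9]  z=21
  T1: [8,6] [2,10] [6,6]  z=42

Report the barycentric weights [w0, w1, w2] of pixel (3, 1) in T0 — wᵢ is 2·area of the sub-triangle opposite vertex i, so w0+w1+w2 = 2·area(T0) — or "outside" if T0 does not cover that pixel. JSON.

T0:
  2·area = 54
  edge (3, 7)→(9, 1): d=(6,-6) top-left  bias=+0
  edge (9, 1)→(10, 9): d=(1,8) right/bottom  bias=-1
  edge (10, 9)→(3, 7): d=(-7,-2) top-left  bias=+0
    (4,0)@(9, 1): e=[0,0,54] → ·  [on edge]
    (3,1)@(7, 3): e=[0,18,36] → █  [on edge]
    (4,1)@(9, 3): e=[12,2,40] → █
    (2,2)@(5, 5): e=[0,36,18] → █  [on edge]
    (1,3)@(3, 7): e=[0,54,0] → █  [on edge]
    (0,4)@(1, 9): e=[0,72,-18] → ·  [on edge]
    (1,4)@(3, 9): e=[12,56,-14] → ·
    (2,4)@(5, 9): e=[24,40,-10] → ·
    (3,4)@(7, 9): e=[36,24,-6] → ·
    (4,4)@(9, 9): e=[48,8,-2] → ·
  covered (9 px):
    · · · · ·
    · · · █ █
    · · █ █ █
    · █ █ █ █
    · · · · ·
    · · · · ·
T1:
  2·area = 8
  edge (8, 6)→(2, 10): d=(-6,4) right/bottom  bias=-1
  edge (2, 10)→(6, 6): d=(4,-4) top-left  bias=+0
  edge (6, 6)→(8, 6): d=(2,0) top-left  bias=+0
    (4,1)@(9, 3): e=[14,0,-6] → ·  [on edge]
    (3,2)@(7, 5): e=[10,0,-2] → ·  [on edge]
    (2,3)@(5, 7): e=[6,0,2] → █  [on edge]
    (3,3)@(7, 7): e=[-2,8,2] → ·
    (1,4)@(3, 9): e=[2,0,6] → █  [on edge]
    (2,4)@(5, 9): e=[-6,8,6] → ·
    (0,5)@(1, 11): e=[-2,0,10] → ·  [on edge]
    (1,5)@(3, 11): e=[-10,8,10] → ·
  covered (2 px):
    · · · · ·
    · · · · ·
    · · · · ·
    · · █ · ·
    · █ · · ·
    · · · · ·

Final: [18,36,0]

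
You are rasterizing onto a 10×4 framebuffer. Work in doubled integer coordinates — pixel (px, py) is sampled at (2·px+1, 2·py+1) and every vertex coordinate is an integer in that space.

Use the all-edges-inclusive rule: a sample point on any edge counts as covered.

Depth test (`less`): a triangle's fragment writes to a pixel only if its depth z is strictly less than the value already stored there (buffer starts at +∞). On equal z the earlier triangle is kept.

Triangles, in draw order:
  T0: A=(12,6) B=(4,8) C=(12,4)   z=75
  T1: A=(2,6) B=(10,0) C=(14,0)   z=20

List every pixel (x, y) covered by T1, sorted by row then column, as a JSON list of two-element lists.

T0:
  2·area = 16
  edge (12, 6)→(4, 8): d=(-8,2) inclusive
  edge (4, 8)→(12, 4): d=(8,-4) inclusive
  edge (12, 4)→(12, 6): d=(0,2) inclusive
    (5,2)@(11, 5): e=[10,4,2] → #
    (6,2)@(13, 5): e=[6,12,-2] → ·
    (3,3)@(7, 7): e=[2,4,10] → #
    (4,3)@(9, 7): e=[-2,12,6] → ·
    (5,3)@(11, 7): e=[-6,20,2] → ·
  covered (2 px):
    · · · · · · · · · ·
    · · · · · · · · · ·
    · · · · · # · · · ·
    · · · # · · · · · ·
T1:
  2·area = 24
  edge (2, 6)→(10, 0): d=(8,-6) inclusive
  edge (10, 0)→(14, 0): d=(4,0) inclusive
  edge (14, 0)→(2, 6): d=(-12,6) inclusive
    (4,0)@(9, 1): e=[2,4,18] → #
    (5,0)@(11, 1): e=[14,4,6] → #
    (6,0)@(13, 1): e=[26,4,-6] → ·
    (3,1)@(7, 3): e=[6,12,6] → #
    (4,1)@(9, 3): e=[18,12,-6] → ·
    (5,1)@(11, 3): e=[30,12,-18] → ·
    (3,2)@(7, 5): e=[22,20,-18] → ·
  covered (3 px):
    · · · · # # · · · ·
    · · · # · · · · · ·
    · · · · · · · · · ·
    · · · · · · · · · ·

Answer: [[4,0],[5,0],[3,1]]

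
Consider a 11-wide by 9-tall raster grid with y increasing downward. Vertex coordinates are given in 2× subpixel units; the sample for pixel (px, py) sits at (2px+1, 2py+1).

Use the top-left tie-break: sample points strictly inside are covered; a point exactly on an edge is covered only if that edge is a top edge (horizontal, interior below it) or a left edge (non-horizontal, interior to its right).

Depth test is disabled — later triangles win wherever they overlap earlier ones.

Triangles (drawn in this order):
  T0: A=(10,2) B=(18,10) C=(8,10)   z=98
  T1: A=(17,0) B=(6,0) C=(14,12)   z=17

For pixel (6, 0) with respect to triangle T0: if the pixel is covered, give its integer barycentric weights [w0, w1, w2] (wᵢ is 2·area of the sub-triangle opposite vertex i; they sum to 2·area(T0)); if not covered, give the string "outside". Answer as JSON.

T0:
  2·area = 80
  edge (10, 2)→(18, 10): d=(8,8) right/bottom  bias=-1
  edge (18, 10)→(8, 10): d=(-10,0) right/bottom  bias=-1
  edge (8, 10)→(10, 2): d=(2,-8) top-left  bias=+0
    (4,0)@(9, 1): e=[0,90,-10] → .  [on edge]
    (5,1)@(11, 3): e=[0,70,10] → .  [on edge]
    (5,2)@(11, 5): e=[16,50,14] → X
    (6,2)@(13, 5): e=[0,50,30] → .  [on edge]
    (4,3)@(9, 7): e=[48,30,2] → X
    (6,3)@(13, 7): e=[16,30,34] → X
    (7,3)@(15, 7): e=[0,30,50] → .  [on edge]
    (4,4)@(9, 9): e=[64,10,6] → X
    (7,4)@(15, 9): e=[16,10,54] → X
    (8,4)@(17, 9): e=[0,10,70] → .  [on edge]
    (4,5)@(9, 11): e=[80,-10,10] → .
    (5,5)@(11, 11): e=[64,-10,26] → .
    (9,5)@(19, 11): e=[0,-10,90] → .  [on edge]
    (10,6)@(21, 13): e=[0,-30,110] → .  [on edge]
  covered (8 px):
    . . . . . . . . . . .
    . . . . . . . . . . .
    . . . . . X . . . . .
    . . . . X X X . . . .
    . . . . X X X X . . .
    . . . . . . . . . . .
    . . . . . . . . . . .
    . . . . . . . . . . .
    . . . . . . . . . . .
T1:
  2·area = 132  (B↔C swapped to make it positive)
  edge (17, 0)→(14, 12): d=(-3,12) right/bottom  bias=-1
  edge (14, 12)→(6, 0): d=(-8,-12) top-left  bias=+0
  edge (6, 0)→(17, 0): d=(11,0) top-left  bias=+0
    (3,0)@(7, 1): e=[117,4,11] → X
    (4,0)@(9, 1): e=[93,28,11] → X
    (5,0)@(11, 1): e=[69,52,11] → X
    (6,0)@(13, 1): e=[45,76,11] → X
    (7,0)@(15, 1): e=[21,100,11] → X
    (8,0)@(17, 1): e=[-3,124,11] → .
    (3,1)@(7, 3): e=[111,-12,33] → .
    (4,1)@(9, 3): e=[87,12,33] → X
    (8,1)@(17, 3): e=[-9,108,33] → .
    (4,2)@(9, 5): e=[81,-4,55] → .
    (5,2)@(11, 5): e=[57,20,55] → X
    (8,2)@(17, 5): e=[-15,92,55] → .
  covered (16 px):
    . . . X X X X X . . .
    . . . . X X X X . . .
    . . . . . X X X . . .
    . . . . . X X X . . .
    . . . . . . X . . . .
    . . . . . . . . . . .
    . . . . . . . . . . .
    . . . . . . . . . . .
    . . . . . . . . . . .

Answer: "outside"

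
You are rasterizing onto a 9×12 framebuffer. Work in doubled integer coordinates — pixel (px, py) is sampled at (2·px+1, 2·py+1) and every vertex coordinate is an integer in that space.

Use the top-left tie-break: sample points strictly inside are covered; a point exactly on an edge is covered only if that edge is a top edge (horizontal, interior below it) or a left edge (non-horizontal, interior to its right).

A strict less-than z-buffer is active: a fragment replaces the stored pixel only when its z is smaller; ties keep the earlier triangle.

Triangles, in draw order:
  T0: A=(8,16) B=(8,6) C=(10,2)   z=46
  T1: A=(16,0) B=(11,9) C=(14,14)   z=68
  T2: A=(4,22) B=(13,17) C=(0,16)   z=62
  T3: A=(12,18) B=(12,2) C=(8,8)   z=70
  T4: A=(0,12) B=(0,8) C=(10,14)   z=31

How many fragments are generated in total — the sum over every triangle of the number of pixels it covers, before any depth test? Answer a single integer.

T0:
  2·area = 20
  edge (8, 16)→(8, 6): d=(0,-10) top-left  bias=+0
  edge (8, 6)→(10, 2): d=(2,-4) top-left  bias=+0
  edge (10, 2)→(8, 16): d=(-2,14) right/bottom  bias=-1
    (4,2)@(9, 5): e=[10,2,8] → X
    (5,2)@(11, 5): e=[30,10,-20] → .
    (4,3)@(9, 7): e=[10,6,4] → X
    (5,3)@(11, 7): e=[30,14,-24] → .
    (4,4)@(9, 9): e=[10,10,0] → .  [on edge]
    (3,11)@(7, 23): e=[-10,30,0] → .  [on edge]
  covered (2 px):
    . . . . . . . . .
    . . . . . . . . .
    . . . . X . . . .
    . . . . X . . . .
    . . . . . . . . .
    . . . . . . . . .
    . . . . . . . . .
    . . . . . . . . .
    . . . . . . . . .
    . . . . . . . . .
    . . . . . . . . .
    . . . . . . . . .
T1:
  2·area = 52  (B↔C swapped to make it positive)
  edge (16, 0)→(14, 14): d=(-2,14) right/bottom  bias=-1
  edge (14, 14)→(11, 9): d=(-3,-5) top-left  bias=+0
  edge (11, 9)→(16, 0): d=(5,-9) top-left  bias=+0
    (7,1)@(15, 3): e=[8,38,6] → X
    (8,1)@(17, 3): e=[-20,48,24] → .
    (7,2)@(15, 5): e=[4,32,16] → X
    (8,2)@(17, 5): e=[-24,42,34] → .
    (6,3)@(13, 7): e=[28,16,8] → X
    (7,3)@(15, 7): e=[0,26,26] → .  [on edge]
    (5,4)@(11, 9): e=[52,0,0] → X  [on edge]
    (7,4)@(15, 9): e=[-4,20,36] → .
    (5,5)@(11, 11): e=[48,-6,10] → .
    (6,5)@(13, 11): e=[20,4,28] → X
    (7,5)@(15, 11): e=[-8,14,46] → .
    (6,6)@(13, 13): e=[16,-2,38] → .
    (8,9)@(17, 19): e=[-52,0,104] → .  [on edge]
    (6,10)@(13, 21): e=[0,-26,78] → .  [on edge]
  covered (6 px):
    . . . . . . . . .
    . . . . . . . X .
    . . . . . . . X .
    . . . . . . X . .
    . . . . . X X . .
    . . . . . . X . .
    . . . . . . . . .
    . . . . . . . . .
    . . . . . . . . .
    . . . . . . . . .
    . . . . . . . . .
    . . . . . . . . .
T2:
  2·area = 74  (B↔C swapped to make it positive)
  edge (4, 22)→(0, 16): d=(-4,-6) top-left  bias=+0
  edge (0, 16)→(13, 17): d=(13,1) right/bottom  bias=-1
  edge (13, 17)→(4, 22): d=(-9,5) right/bottom  bias=-1
    (0,8)@(1, 17): e=[2,12,60] → X
    (1,8)@(3, 17): e=[14,10,50] → X
    (2,8)@(5, 17): e=[26,8,40] → X
    (3,8)@(7, 17): e=[38,6,30] → X
    (4,8)@(9, 17): e=[50,4,20] → X
    (5,8)@(11, 17): e=[62,2,10] → X
    (6,8)@(13, 17): e=[74,0,0] → .  [on edge]
    (0,9)@(1, 19): e=[-6,38,42] → .
    (1,9)@(3, 19): e=[6,36,32] → X
    (5,9)@(11, 19): e=[54,28,-8] → .
    (1,10)@(3, 21): e=[-2,62,14] → .
    (2,10)@(5, 21): e=[10,60,4] → X
  covered (11 px):
    . . . . . . . . .
    . . . . . . . . .
    . . . . . . . . .
    . . . . . . . . .
    . . . . . . . . .
    . . . . . . . . .
    . . . . . . . . .
    . . . . . . . . .
    X X X X X X . . .
    . X X X X . . . .
    . . X . . . . . .
    . . . . . . . . .
T3:
  2·area = 64  (B↔C swapped to make it positive)
  edge (12, 18)→(8, 8): d=(-4,-10) top-left  bias=+0
  edge (8, 8)→(12, 2): d=(4,-6) top-left  bias=+0
  edge (12, 2)→(12, 18): d=(0,16) right/bottom  bias=-1
    (5,2)@(11, 5): e=[42,6,16] → X
    (6,2)@(13, 5): e=[62,18,-16] → .
    (4,3)@(9, 7): e=[14,2,48] → X
    (6,3)@(13, 7): e=[54,26,-16] → .
    (4,4)@(9, 9): e=[6,10,48] → X
    (6,4)@(13, 9): e=[46,34,-16] → .
    (4,5)@(9, 11): e=[-2,18,48] → .
    (5,5)@(11, 11): e=[18,30,16] → X
    (6,5)@(13, 11): e=[38,42,-16] → .
    (5,6)@(11, 13): e=[10,38,16] → X
    (6,6)@(13, 13): e=[30,50,-16] → .
    (5,7)@(11, 15): e=[2,46,16] → X
  covered (8 px):
    . . . . . . . . .
    . . . . . . . . .
    . . . . . X . . .
    . . . . X X . . .
    . . . . X X . . .
    . . . . . X . . .
    . . . . . X . . .
    . . . . . X . . .
    . . . . . . . . .
    . . . . . . . . .
    . . . . . . . . .
    . . . . . . . . .
T4:
  2·area = 40
  edge (0, 12)→(0, 8): d=(0,-4) top-left  bias=+0
  edge (0, 8)→(10, 14): d=(10,6) right/bottom  bias=-1
  edge (10, 14)→(0, 12): d=(-10,-2) top-left  bias=+0
    (0,4)@(1, 9): e=[4,4,32] → X
    (1,4)@(3, 9): e=[12,-8,36] → .
    (0,5)@(1, 11): e=[4,24,12] → X
    (1,5)@(3, 11): e=[12,12,16] → X
    (2,5)@(5, 11): e=[20,0,20] → .  [on edge]
    (0,6)@(1, 13): e=[4,44,-8] → .
    (1,6)@(3, 13): e=[12,32,-4] → .
    (2,6)@(5, 13): e=[20,20,0] → X  [on edge]
    (3,6)@(7, 13): e=[28,8,4] → X
    (4,6)@(9, 13): e=[36,-4,8] → .
    (2,7)@(5, 15): e=[20,40,-20] → .
    (3,7)@(7, 15): e=[28,28,-16] → .
    (7,7)@(15, 15): e=[60,-20,0] → .  [on edge]
    (7,8)@(15, 17): e=[60,0,-20] → .  [on edge]
  covered (5 px):
    . . . . . . . . .
    . . . . . . . . .
    . . . . . . . . .
    . . . . . . . . .
    X . . . . . . . .
    X X . . . . . . .
    . . X X . . . . .
    . . . . . . . . .
    . . . . . . . . .
    . . . . . . . . .
    . . . . . . . . .
    . . . . . . . . .

Result: 32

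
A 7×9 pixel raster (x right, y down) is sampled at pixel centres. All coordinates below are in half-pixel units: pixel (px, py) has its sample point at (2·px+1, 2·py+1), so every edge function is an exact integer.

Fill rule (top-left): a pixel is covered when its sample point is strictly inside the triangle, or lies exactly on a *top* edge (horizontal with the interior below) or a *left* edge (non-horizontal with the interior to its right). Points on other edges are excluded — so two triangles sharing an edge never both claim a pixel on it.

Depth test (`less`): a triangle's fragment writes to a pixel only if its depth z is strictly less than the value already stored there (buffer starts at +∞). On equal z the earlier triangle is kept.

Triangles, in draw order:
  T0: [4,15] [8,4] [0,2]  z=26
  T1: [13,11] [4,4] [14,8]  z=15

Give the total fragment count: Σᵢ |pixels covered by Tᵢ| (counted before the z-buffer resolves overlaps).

T0:
  2·area = 96  (B↔C swapped to make it positive)
  edge (4, 15)→(0, 2): d=(-4,-13) top-left  bias=+0
  edge (0, 2)→(8, 4): d=(8,2) right/bottom  bias=-1
  edge (8, 4)→(4, 15): d=(-4,11) right/bottom  bias=-1
    (0,1)@(1, 3): e=[9,6,81] → X
    (1,1)@(3, 3): e=[35,2,59] → X
    (2,1)@(5, 3): e=[61,-2,37] → .
    (0,2)@(1, 5): e=[1,22,73] → X
    (2,2)@(5, 5): e=[53,14,29] → X
    (3,2)@(7, 5): e=[79,10,7] → X
    (4,2)@(9, 5): e=[105,6,-15] → .
    (0,3)@(1, 7): e=[-7,38,65] → .
    (1,3)@(3, 7): e=[19,34,43] → X
    (3,3)@(7, 7): e=[71,26,-1] → .
    (1,4)@(3, 9): e=[11,50,35] → X
    (3,4)@(7, 9): e=[63,42,-9] → .
  covered (12 px):
    . . . . . . .
    X X . . . . .
    X X X X . . .
    . X X . . . .
    . X X . . . .
    . X X . . . .
    . . . . . . .
    . . . . . . .
    . . . . . . .
T1:
  2·area = 34
  edge (13, 11)→(4, 4): d=(-9,-7) top-left  bias=+0
  edge (4, 4)→(14, 8): d=(10,4) right/bottom  bias=-1
  edge (14, 8)→(13, 11): d=(-1,3) right/bottom  bias=-1
    (4,3)@(9, 7): e=[8,10,16] → X
    (5,3)@(11, 7): e=[22,2,10] → X
    (6,3)@(13, 7): e=[36,-6,4] → .
    (4,4)@(9, 9): e=[-10,30,14] → .
    (5,4)@(11, 9): e=[4,22,8] → X
    (6,4)@(13, 9): e=[18,14,2] → X
    (5,5)@(11, 11): e=[-14,42,6] → .
    (6,5)@(13, 11): e=[0,34,0] → .  [on edge]
    (5,8)@(11, 17): e=[-68,102,0] → .  [on edge]
  covered (4 px):
    . . . . . . .
    . . . . . . .
    . . . . . . .
    . . . . X X .
    . . . . . X X
    . . . . . . .
    . . . . . . .
    . . . . . . .
    . . . . . . .

Answer: 16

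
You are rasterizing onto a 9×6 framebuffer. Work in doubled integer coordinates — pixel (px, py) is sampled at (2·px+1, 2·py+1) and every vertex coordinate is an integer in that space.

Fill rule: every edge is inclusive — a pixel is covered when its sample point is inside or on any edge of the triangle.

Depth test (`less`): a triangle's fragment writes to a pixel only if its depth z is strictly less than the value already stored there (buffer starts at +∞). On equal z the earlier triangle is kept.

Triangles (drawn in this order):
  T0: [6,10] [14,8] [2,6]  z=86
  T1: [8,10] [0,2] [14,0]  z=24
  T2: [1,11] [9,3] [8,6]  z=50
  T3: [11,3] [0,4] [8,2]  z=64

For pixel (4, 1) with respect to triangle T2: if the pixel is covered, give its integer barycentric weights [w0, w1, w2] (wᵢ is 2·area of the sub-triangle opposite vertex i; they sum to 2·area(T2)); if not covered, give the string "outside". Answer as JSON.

T0:
  2·area = 40  (B↔C swapped to make it positive)
  edge (6, 10)→(2, 6): d=(-4,-4) inclusive
  edge (2, 6)→(14, 8): d=(12,2) inclusive
  edge (14, 8)→(6, 10): d=(-8,2) inclusive
    (0,2)@(1, 5): e=[0,-10,50] → ·  [on edge]
    (1,3)@(3, 7): e=[0,10,30] → #  [on edge]
    (2,3)@(5, 7): e=[8,6,26] → #
    (3,3)@(7, 7): e=[16,2,22] → #
    (4,3)@(9, 7): e=[24,-2,18] → ·
    (1,4)@(3, 9): e=[-8,34,14] → ·
    (2,4)@(5, 9): e=[0,30,10] → #  [on edge]
    (4,4)@(9, 9): e=[16,22,2] → #
    (5,4)@(11, 9): e=[24,18,-2] → ·
    (2,5)@(5, 11): e=[-8,54,-6] → ·
    (3,5)@(7, 11): e=[0,50,-10] → ·  [on edge]
    (4,5)@(9, 11): e=[8,46,-14] → ·
  covered (6 px):
    · · · · · · · · ·
    · · · · · · · · ·
    · · · · · · · · ·
    · # # # · · · · ·
    · · # # # · · · ·
    · · · · · · · · ·
T1:
  2·area = 128
  edge (8, 10)→(0, 2): d=(-8,-8) inclusive
  edge (0, 2)→(14, 0): d=(14,-2) inclusive
  edge (14, 0)→(8, 10): d=(-6,10) inclusive
    (3,0)@(7, 1): e=[64,0,64] → #  [on edge]
    (4,0)@(9, 1): e=[80,4,44] → #
    (5,0)@(11, 1): e=[96,8,24] → #
    (6,0)@(13, 1): e=[112,12,4] → #
    (7,0)@(15, 1): e=[128,16,-16] → ·
    (0,1)@(1, 3): e=[0,16,112] → #  [on edge]
    (1,1)@(3, 3): e=[16,20,92] → #
    (2,1)@(5, 3): e=[32,24,72] → #
    (6,1)@(13, 3): e=[96,40,-8] → ·
    (0,2)@(1, 5): e=[-16,44,100] → ·
    (1,2)@(3, 5): e=[0,48,80] → #  [on edge]
    (5,2)@(11, 5): e=[64,64,0] → #  [on edge]
    (2,3)@(5, 7): e=[0,80,48] → #  [on edge]
    (3,4)@(7, 9): e=[0,112,16] → #  [on edge]
    (4,5)@(9, 11): e=[0,144,-16] → ·  [on edge]
  covered (19 px):
    · · · # # # # · ·
    # # # # # # · · ·
    · # # # # # · · ·
    · · # # # · · · ·
    · · · # · · · · ·
    · · · · · · · · ·
T2:
  2·area = 16
  edge (1, 11)→(9, 3): d=(8,-8) inclusive
  edge (9, 3)→(8, 6): d=(-1,3) inclusive
  edge (8, 6)→(1, 11): d=(-7,5) inclusive
    (5,0)@(11, 1): e=[0,-4,20] → ·  [on edge]
    (7,0)@(15, 1): e=[32,-16,0] → ·  [on edge]
    (4,1)@(9, 3): e=[0,0,16] → #  [on edge]
    (5,1)@(11, 3): e=[16,-6,6] → ·
    (3,2)@(7, 5): e=[0,4,12] → #  [on edge]
    (4,2)@(9, 5): e=[16,-2,2] → ·
    (2,3)@(5, 7): e=[0,8,8] → #  [on edge]
    (3,3)@(7, 7): e=[16,2,-2] → ·
    (1,4)@(3, 9): e=[0,12,4] → #  [on edge]
    (2,4)@(5, 9): e=[16,6,-6] → ·
    (3,4)@(7, 9): e=[32,0,-16] → ·  [on edge]
    (0,5)@(1, 11): e=[0,16,0] → #  [on edge]
  covered (5 px):
    · · · · · · · · ·
    · · · · # · · · ·
    · · · # · · · · ·
    · · # · · · · · ·
    · # · · · · · · ·
    # · · · · · · · ·
T3:
  2·area = 14
  edge (11, 3)→(0, 4): d=(-11,1) inclusive
  edge (0, 4)→(8, 2): d=(8,-2) inclusive
  edge (8, 2)→(11, 3): d=(3,1) inclusive
    (2,0)@(5, 1): e=[28,-14,0] → ·  [on edge]
    (2,1)@(5, 3): e=[6,2,6] → #
    (3,1)@(7, 3): e=[4,6,4] → #
    (4,1)@(9, 3): e=[2,10,2] → #
    (5,1)@(11, 3): e=[0,14,0] → #  [on edge]
    (6,1)@(13, 3): e=[-2,18,-2] → ·
    (2,2)@(5, 5): e=[-16,18,12] → ·
    (3,2)@(7, 5): e=[-18,22,10] → ·
    (4,2)@(9, 5): e=[-20,26,8] → ·
    (5,2)@(11, 5): e=[-22,30,6] → ·
    (8,2)@(17, 5): e=[-28,42,0] → ·  [on edge]
  covered (4 px):
    · · · · · · · · ·
    · · # # # # · · ·
    · · · · · · · · ·
    · · · · · · · · ·
    · · · · · · · · ·
    · · · · · · · · ·

Result: [0,16,0]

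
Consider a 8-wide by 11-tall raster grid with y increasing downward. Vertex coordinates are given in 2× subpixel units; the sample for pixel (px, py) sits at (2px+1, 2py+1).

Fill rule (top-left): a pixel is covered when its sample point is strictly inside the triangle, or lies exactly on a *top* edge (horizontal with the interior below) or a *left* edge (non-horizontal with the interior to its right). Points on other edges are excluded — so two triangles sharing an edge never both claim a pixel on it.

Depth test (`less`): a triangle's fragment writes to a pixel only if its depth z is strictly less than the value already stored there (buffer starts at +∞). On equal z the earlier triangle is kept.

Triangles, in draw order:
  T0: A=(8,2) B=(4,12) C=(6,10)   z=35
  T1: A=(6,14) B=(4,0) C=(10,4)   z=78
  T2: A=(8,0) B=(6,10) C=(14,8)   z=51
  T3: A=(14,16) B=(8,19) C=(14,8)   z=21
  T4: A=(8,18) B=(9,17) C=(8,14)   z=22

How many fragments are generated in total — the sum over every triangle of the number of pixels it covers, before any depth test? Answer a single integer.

T0:
  2·area = 12  (B↔C swapped to make it positive)
  edge (8, 2)→(6, 10): d=(-2,8) right/bottom  bias=-1
  edge (6, 10)→(4, 12): d=(-2,2) right/bottom  bias=-1
  edge (4, 12)→(8, 2): d=(4,-10) top-left  bias=+0
    (7,0)@(15, 1): e=[-54,0,66] → ·  [on edge]
    (6,1)@(13, 3): e=[-42,0,54] → ·  [on edge]
    (3,2)@(7, 5): e=[2,8,2] → █
    (4,2)@(9, 5): e=[-14,4,22] → ·
    (5,2)@(11, 5): e=[-30,0,42] → ·  [on edge]
    (3,3)@(7, 7): e=[-2,4,10] → ·
    (4,3)@(9, 7): e=[-18,0,30] → ·  [on edge]
    (3,4)@(7, 9): e=[-6,0,18] → ·  [on edge]
    (2,5)@(5, 11): e=[6,0,6] → ·  [on edge]
    (1,6)@(3, 13): e=[18,0,-6] → ·  [on edge]
    (0,7)@(1, 15): e=[30,0,-18] → ·  [on edge]
  covered (1 px):
    · · · · · · · ·
    · · · · · · · ·
    · · · █ · · · ·
    · · · · · · · ·
    · · · · · · · ·
    · · · · · · · ·
    · · · · · · · ·
    · · · · · · · ·
    · · · · · · · ·
    · · · · · · · ·
    · · · · · · · ·
T1:
  2·area = 76
  edge (6, 14)→(4, 0): d=(-2,-14) top-left  bias=+0
  edge (4, 0)→(10, 4): d=(6,4) right/bottom  bias=-1
  edge (10, 4)→(6, 14): d=(-4,10) right/bottom  bias=-1
    (2,0)@(5, 1): e=[12,2,62] → █
    (3,0)@(7, 1): e=[40,-6,42] → ·
    (2,1)@(5, 3): e=[8,14,54] → █
    (3,1)@(7, 3): e=[36,6,34] → █
    (4,1)@(9, 3): e=[64,-2,14] → ·
    (2,2)@(5, 5): e=[4,26,46] → █
    (4,2)@(9, 5): e=[60,10,6] → █
    (5,2)@(11, 5): e=[88,2,-14] → ·
    (2,3)@(5, 7): e=[0,38,38] → █  [on edge]
    (4,3)@(9, 7): e=[56,22,-2] → ·
    (2,4)@(5, 9): e=[-4,50,30] → ·
    (3,4)@(7, 9): e=[24,42,10] → █
    (3,10)@(7, 21): e=[0,114,-38] → ·  [on edge]
  covered (10 px):
    · · █ · · · · ·
    · · █ █ · · · ·
    · · █ █ █ · · ·
    · · █ █ · · · ·
    · · · █ · · · ·
    · · · █ · · · ·
    · · · · · · · ·
    · · · · · · · ·
    · · · · · · · ·
    · · · · · · · ·
    · · · · · · · ·
T2:
  2·area = 76  (B↔C swapped to make it positive)
  edge (8, 0)→(14, 8): d=(6,8) right/bottom  bias=-1
  edge (14, 8)→(6, 10): d=(-8,2) right/bottom  bias=-1
  edge (6, 10)→(8, 0): d=(2,-10) top-left  bias=+0
    (4,1)@(9, 3): e=[10,50,16] → █
    (5,1)@(11, 3): e=[-6,46,36] → ·
    (3,2)@(7, 5): e=[38,38,0] → █  [on edge]
    (5,2)@(11, 5): e=[6,30,40] → █
    (6,2)@(13, 5): e=[-10,26,60] → ·
    (3,3)@(7, 7): e=[50,22,4] → █
    (6,3)@(13, 7): e=[2,10,64] → █
    (7,3)@(15, 7): e=[-14,6,84] → ·
    (3,4)@(7, 9): e=[62,6,8] → █
    (5,4)@(11, 9): e=[30,-2,48] → ·
    (6,4)@(13, 9): e=[14,-6,68] → ·
    (3,5)@(7, 11): e=[74,-10,12] → ·
    (2,7)@(5, 15): e=[114,-38,0] → ·  [on edge]
  covered (10 px):
    · · · · · · · ·
    · · · · █ · · ·
    · · · █ █ █ · ·
    · · · █ █ █ █ ·
    · · · █ █ · · ·
    · · · · · · · ·
    · · · · · · · ·
    · · · · · · · ·
    · · · · · · · ·
    · · · · · · · ·
    · · · · · · · ·
T3:
  2·area = 48
  edge (14, 16)→(8, 19): d=(-6,3) right/bottom  bias=-1
  edge (8, 19)→(14, 8): d=(6,-11) top-left  bias=+0
  edge (14, 8)→(14, 16): d=(0,8) right/bottom  bias=-1
    (6,5)@(13, 11): e=[33,7,8] → █
    (7,5)@(15, 11): e=[27,29,-8] → ·
    (6,6)@(13, 13): e=[21,19,8] → █
    (7,6)@(15, 13): e=[15,41,-8] → ·
    (5,7)@(11, 15): e=[15,9,24] → █
    (7,7)@(15, 15): e=[3,53,-8] → ·
    (5,8)@(11, 17): e=[3,21,24] → █
    (6,8)@(13, 17): e=[-3,43,8] → ·
    (5,9)@(11, 19): e=[-9,33,24] → ·
  covered (5 px):
    · · · · · · · ·
    · · · · · · · ·
    · · · · · · · ·
    · · · · · · · ·
    · · · · · · · ·
    · · · · · · █ ·
    · · · · · · █ ·
    · · · · · █ █ ·
    · · · · · █ · ·
    · · · · · · · ·
    · · · · · · · ·
T4:
  2·area = 4  (B↔C swapped to make it positive)
  edge (8, 18)→(8, 14): d=(0,-4) top-left  bias=+0
  edge (8, 14)→(9, 17): d=(1,3) right/bottom  bias=-1
  edge (9, 17)→(8, 18): d=(-1,1) right/bottom  bias=-1
    (2,2)@(5, 5): e=[-12,0,16] → ·  [on edge]
    (3,5)@(7, 11): e=[-4,0,8] → ·  [on edge]
    (7,5)@(15, 11): e=[28,-24,0] → ·  [on edge]
    (6,6)@(13, 13): e=[20,-16,0] → ·  [on edge]
    (5,7)@(11, 15): e=[12,-8,0] → ·  [on edge]
    (4,8)@(9, 17): e=[4,0,0] → ·  [on edge]
    (3,9)@(7, 19): e=[-4,8,0] → ·  [on edge]
    (2,10)@(5, 21): e=[-12,16,0] → ·  [on edge]
  covered (0 px):
    · · · · · · · ·
    · · · · · · · ·
    · · · · · · · ·
    · · · · · · · ·
    · · · · · · · ·
    · · · · · · · ·
    · · · · · · · ·
    · · · · · · · ·
    · · · · · · · ·
    · · · · · · · ·
    · · · · · · · ·

Result: 26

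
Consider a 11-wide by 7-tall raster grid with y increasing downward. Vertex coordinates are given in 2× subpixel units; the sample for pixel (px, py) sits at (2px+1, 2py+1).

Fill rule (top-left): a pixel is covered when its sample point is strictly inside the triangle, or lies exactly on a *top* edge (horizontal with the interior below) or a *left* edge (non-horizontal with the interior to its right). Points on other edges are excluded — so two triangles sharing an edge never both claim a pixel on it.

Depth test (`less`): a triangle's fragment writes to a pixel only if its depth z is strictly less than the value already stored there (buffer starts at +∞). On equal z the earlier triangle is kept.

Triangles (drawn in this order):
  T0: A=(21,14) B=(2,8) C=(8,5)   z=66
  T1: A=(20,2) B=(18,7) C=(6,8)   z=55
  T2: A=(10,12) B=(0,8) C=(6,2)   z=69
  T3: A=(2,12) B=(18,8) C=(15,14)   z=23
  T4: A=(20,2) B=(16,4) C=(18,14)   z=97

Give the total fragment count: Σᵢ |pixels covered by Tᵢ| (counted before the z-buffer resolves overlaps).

T0:
  2·area = 93
  edge (21, 14)→(2, 8): d=(-19,-6) top-left  bias=+0
  edge (2, 8)→(8, 5): d=(6,-3) top-left  bias=+0
  edge (8, 5)→(21, 14): d=(13,9) right/bottom  bias=-1
    (2,3)@(5, 7): e=[37,3,53] → █
    (3,3)@(7, 7): e=[49,9,35] → █
    (4,3)@(9, 7): e=[61,15,17] → █
    (5,3)@(11, 7): e=[73,21,-1] → ·
    (2,4)@(5, 9): e=[-1,15,79] → ·
    (3,4)@(7, 9): e=[11,21,61] → █
    (5,4)@(11, 9): e=[35,33,25] → █
    (6,4)@(13, 9): e=[47,39,7] → █
    (7,4)@(15, 9): e=[59,45,-11] → ·
    (3,5)@(7, 11): e=[-27,33,87] → ·
    (4,5)@(9, 11): e=[-15,39,69] → ·
    (5,5)@(11, 11): e=[-3,45,51] → ·
  covered (10 px):
    · · · · · · · · · · ·
    · · · · · · · · · · ·
    · · · · · · · · · · ·
    · · █ █ █ · · · · · ·
    · · · █ █ █ █ · · · ·
    · · · · · · █ █ · · ·
    · · · · · · · · · █ ·
T1:
  2·area = 58
  edge (20, 2)→(18, 7): d=(-2,5) right/bottom  bias=-1
  edge (18, 7)→(6, 8): d=(-12,1) right/bottom  bias=-1
  edge (6, 8)→(20, 2): d=(14,-6) top-left  bias=+0
    (9,1)@(19, 3): e=[3,47,8] → █
    (10,1)@(21, 3): e=[-7,45,20] → ·
    (6,2)@(13, 5): e=[29,29,0] → █  [on edge]
    (7,2)@(15, 5): e=[19,27,12] → █
    (8,2)@(17, 5): e=[9,25,24] → █
    (9,2)@(19, 5): e=[-1,23,36] → ·
    (4,3)@(9, 7): e=[45,9,4] → █
    (5,3)@(11, 7): e=[35,7,16] → █
    (9,3)@(19, 7): e=[-5,-1,64] → ·
    (4,4)@(9, 9): e=[41,-15,32] → ·
    (5,4)@(11, 9): e=[31,-17,44] → ·
    (6,4)@(13, 9): e=[21,-19,56] → ·
  covered (9 px):
    · · · · · · · · · · ·
    · · · · · · · · · █ ·
    · · · · · · █ █ █ · ·
    · · · · █ █ █ █ █ · ·
    · · · · · · · · · · ·
    · · · · · · · · · · ·
    · · · · · · · · · · ·
T2:
  2·area = 84
  edge (10, 12)→(0, 8): d=(-10,-4) top-left  bias=+0
  edge (0, 8)→(6, 2): d=(6,-6) top-left  bias=+0
  edge (6, 2)→(10, 12): d=(4,10) right/bottom  bias=-1
    (3,0)@(7, 1): e=[98,0,-14] → ·  [on edge]
    (2,1)@(5, 3): e=[70,0,14] → █  [on edge]
    (3,1)@(7, 3): e=[78,12,-6] → ·
    (1,2)@(3, 5): e=[42,0,42] → █  [on edge]
    (3,2)@(7, 5): e=[58,24,2] → █
    (4,2)@(9, 5): e=[66,36,-18] → ·
    (0,3)@(1, 7): e=[14,0,70] → █  [on edge]
    (4,3)@(9, 7): e=[46,48,-10] → ·
    (0,4)@(1, 9): e=[-6,12,78] → ·
    (1,4)@(3, 9): e=[2,24,58] → █
    (4,4)@(9, 9): e=[26,60,-2] → ·
    (1,5)@(3, 11): e=[-18,36,66] → ·
  covered (12 px):
    · · · · · · · · · · ·
    · · █ · · · · · · · ·
    · █ █ █ · · · · · · ·
    █ █ █ █ · · · · · · ·
    · █ █ █ · · · · · · ·
    · · · · █ · · · · · ·
    · · · · · · · · · · ·
T3:
  2·area = 84
  edge (2, 12)→(18, 8): d=(16,-4) top-left  bias=+0
  edge (18, 8)→(15, 14): d=(-3,6) right/bottom  bias=-1
  edge (15, 14)→(2, 12): d=(-13,-2) top-left  bias=+0
    (7,4)@(15, 9): e=[4,15,65] → █
    (8,4)@(17, 9): e=[12,3,69] → █
    (9,4)@(19, 9): e=[20,-9,73] → ·
    (3,5)@(7, 11): e=[4,57,23] → █
    (4,5)@(9, 11): e=[12,45,27] → █
    (5,5)@(11, 11): e=[20,33,31] → █
    (6,5)@(13, 11): e=[28,21,35] → █
    (8,5)@(17, 11): e=[44,-3,43] → ·
    (3,6)@(7, 13): e=[36,51,-3] → ·
    (4,6)@(9, 13): e=[44,39,1] → █
    (8,6)@(17, 13): e=[76,-9,17] → ·
  covered (11 px):
    · · · · · · · · · · ·
    · · · · · · · · · · ·
    · · · · · · · · · · ·
    · · · · · · · · · · ·
    · · · · · · · █ █ · ·
    · · · █ █ █ █ █ · · ·
    · · · · █ █ █ █ · · ·
T4:
  2·area = 44  (B↔C swapped to make it positive)
  edge (20, 2)→(18, 14): d=(-2,12) right/bottom  bias=-1
  edge (18, 14)→(16, 4): d=(-2,-10) top-left  bias=+0
  edge (16, 4)→(20, 2): d=(4,-2) top-left  bias=+0
    (9,1)@(19, 3): e=[10,32,2] → █
    (10,1)@(21, 3): e=[-14,52,6] → ·
    (8,2)@(17, 5): e=[30,8,6] → █
    (10,2)@(21, 5): e=[-18,48,14] → ·
    (8,3)@(17, 7): e=[26,4,14] → █
    (10,3)@(21, 7): e=[-22,44,22] → ·
    (8,4)@(17, 9): e=[22,0,22] → █  [on edge]
    (9,4)@(19, 9): e=[-2,20,26] → ·
    (8,5)@(17, 11): e=[18,-4,30] → ·
  covered (6 px):
    · · · · · · · · · · ·
    · · · · · · · · · █ ·
    · · · · · · · · █ █ ·
    · · · · · · · · █ █ ·
    · · · · · · · · █ · ·
    · · · · · · · · · · ·
    · · · · · · · · · · ·

Final: 48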